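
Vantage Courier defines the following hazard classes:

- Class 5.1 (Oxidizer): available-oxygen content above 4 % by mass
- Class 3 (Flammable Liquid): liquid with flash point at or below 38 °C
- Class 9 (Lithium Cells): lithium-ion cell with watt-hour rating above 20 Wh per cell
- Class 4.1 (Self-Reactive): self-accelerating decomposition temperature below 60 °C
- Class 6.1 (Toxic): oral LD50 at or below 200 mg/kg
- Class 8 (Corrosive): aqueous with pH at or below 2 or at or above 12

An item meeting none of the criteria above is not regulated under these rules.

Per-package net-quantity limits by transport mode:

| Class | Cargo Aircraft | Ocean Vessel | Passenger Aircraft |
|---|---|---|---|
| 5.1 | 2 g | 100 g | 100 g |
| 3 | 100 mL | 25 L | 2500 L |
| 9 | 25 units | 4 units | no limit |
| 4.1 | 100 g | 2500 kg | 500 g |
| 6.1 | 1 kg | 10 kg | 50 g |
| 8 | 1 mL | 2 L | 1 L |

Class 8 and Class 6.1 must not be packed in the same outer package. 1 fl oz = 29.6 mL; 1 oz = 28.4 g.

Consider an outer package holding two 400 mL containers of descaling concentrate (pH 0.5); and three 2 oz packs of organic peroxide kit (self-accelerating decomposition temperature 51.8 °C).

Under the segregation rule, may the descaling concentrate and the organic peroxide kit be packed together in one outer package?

Yes

pH 0.5 meets the Class 8 criterion (Corrosive), so the descaling concentrate is Class 8.
With self-accelerating decomposition temperature 51.8 °C (< 60 °C), the organic peroxide kit falls in Class 4.1.
No segregation rule bars Class 8 with Class 4.1.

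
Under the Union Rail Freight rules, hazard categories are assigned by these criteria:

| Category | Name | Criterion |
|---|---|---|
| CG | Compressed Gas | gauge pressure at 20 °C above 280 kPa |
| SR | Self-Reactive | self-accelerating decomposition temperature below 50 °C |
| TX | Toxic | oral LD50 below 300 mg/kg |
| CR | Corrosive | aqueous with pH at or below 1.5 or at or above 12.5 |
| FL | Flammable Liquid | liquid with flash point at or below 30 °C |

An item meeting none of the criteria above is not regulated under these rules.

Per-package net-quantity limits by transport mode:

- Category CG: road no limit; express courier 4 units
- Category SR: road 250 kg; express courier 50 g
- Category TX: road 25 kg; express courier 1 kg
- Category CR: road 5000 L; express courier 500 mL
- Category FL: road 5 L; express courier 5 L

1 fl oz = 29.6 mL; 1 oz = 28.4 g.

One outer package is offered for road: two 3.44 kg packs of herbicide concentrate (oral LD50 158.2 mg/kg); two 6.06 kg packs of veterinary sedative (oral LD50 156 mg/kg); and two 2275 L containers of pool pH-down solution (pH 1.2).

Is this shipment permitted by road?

Herbicide concentrate: oral LD50 158.2 mg/kg < 300 mg/kg → Category TX (Toxic).
The veterinary sedative has oral LD50 156 mg/kg, which is < 300 mg/kg, so it is Category TX (Toxic).
pH 1.2 meets the Category CR criterion (Corrosive), so the pool pH-down solution is Category CR.
Total Category TX: (two 3.44 kg packs = 6.88 kg) + (two 6.06 kg packs = 12.12 kg) = 19 kg.
19 kg ≤ 25 kg (road limit, Category TX) — within limit.
Category CR quantity: two 2275 L containers = 4550 L.
That is within the Category CR road limit of 5000 L.
Every hazard category is within its road limit and no segregation rule is violated.

Yes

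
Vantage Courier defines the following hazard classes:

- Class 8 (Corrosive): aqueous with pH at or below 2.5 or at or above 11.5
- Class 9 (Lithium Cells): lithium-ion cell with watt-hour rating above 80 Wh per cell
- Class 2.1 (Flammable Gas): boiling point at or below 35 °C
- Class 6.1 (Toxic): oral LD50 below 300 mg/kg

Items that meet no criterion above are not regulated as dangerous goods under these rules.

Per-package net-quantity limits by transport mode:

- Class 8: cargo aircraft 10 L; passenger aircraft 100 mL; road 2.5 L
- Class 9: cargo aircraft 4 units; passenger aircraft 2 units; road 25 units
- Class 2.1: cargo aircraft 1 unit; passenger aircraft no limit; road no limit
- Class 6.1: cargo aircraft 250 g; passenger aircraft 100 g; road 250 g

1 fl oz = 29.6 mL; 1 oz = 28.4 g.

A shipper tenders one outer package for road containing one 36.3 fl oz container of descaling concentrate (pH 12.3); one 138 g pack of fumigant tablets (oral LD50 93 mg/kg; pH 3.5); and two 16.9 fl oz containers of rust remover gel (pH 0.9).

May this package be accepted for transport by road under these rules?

Yes

With pH 12.3 (≥ 11.5), the descaling concentrate falls in Class 8.
Fumigant tablets: oral LD50 93 mg/kg < 300 mg/kg → Class 6.1 (Toxic).
The rust remover gel has pH 0.9, which is ≤ 2.5, so it is Class 8 (Corrosive).
Class 6.1 quantity: 138 g.
138 g is within the road limit of 250 g for Class 6.1.
Class 8 net quantity: (one 36.3 fl oz container = 1074.48 mL) + (two 16.9 fl oz containers = 1000.48 mL) = 2074.96 mL.
That is within the Class 8 road limit of 2.5 L.
Every hazard class is within its road limit and no segregation rule is violated.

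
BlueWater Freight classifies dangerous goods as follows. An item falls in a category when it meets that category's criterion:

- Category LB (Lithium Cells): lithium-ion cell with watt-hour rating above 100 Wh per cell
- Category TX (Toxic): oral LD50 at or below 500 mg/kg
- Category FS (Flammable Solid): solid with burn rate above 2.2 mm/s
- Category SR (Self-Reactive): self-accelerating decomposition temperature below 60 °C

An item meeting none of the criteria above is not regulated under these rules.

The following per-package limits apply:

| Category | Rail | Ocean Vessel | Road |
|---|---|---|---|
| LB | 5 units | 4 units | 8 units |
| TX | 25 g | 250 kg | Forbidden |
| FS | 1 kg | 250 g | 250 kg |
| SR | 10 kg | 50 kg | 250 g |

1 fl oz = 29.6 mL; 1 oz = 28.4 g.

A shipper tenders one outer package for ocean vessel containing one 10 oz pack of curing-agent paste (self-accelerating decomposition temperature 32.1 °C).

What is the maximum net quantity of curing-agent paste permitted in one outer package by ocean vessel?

With self-accelerating decomposition temperature 32.1 °C (< 60 °C), the curing-agent paste falls in Category SR.
The ocean vessel limit for Category SR is 50 kg.

50 kg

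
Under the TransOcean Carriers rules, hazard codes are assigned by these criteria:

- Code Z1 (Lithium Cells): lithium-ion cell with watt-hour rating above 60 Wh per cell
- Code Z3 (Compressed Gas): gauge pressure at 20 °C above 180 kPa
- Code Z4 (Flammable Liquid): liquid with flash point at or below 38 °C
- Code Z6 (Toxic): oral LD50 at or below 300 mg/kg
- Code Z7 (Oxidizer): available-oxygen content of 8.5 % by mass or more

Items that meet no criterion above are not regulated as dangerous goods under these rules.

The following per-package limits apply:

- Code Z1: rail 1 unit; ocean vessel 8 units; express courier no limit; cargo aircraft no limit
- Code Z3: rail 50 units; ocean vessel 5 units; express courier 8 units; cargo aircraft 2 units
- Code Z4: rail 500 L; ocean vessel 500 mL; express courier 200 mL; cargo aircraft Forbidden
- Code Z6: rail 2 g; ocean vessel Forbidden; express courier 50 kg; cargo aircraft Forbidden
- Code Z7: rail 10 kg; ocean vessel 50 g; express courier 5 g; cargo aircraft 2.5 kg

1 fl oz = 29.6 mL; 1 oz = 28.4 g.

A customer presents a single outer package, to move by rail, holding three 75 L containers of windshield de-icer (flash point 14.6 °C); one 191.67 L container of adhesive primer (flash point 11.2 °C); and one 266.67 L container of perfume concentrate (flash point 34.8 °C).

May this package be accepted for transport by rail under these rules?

No

Flash point 14.6 °C meets the Code Z4 criterion (Flammable Liquid), so the windshield de-icer is Code Z4.
Adhesive primer: flash point 11.2 °C ≤ 38 °C → Code Z4 (Flammable Liquid).
With flash point 34.8 °C (≤ 38 °C), the perfume concentrate falls in Code Z4.
Code Z4 net quantity: (three 75 L containers = 225 L) + 191.67 L + 266.67 L = 683.34 L.
That exceeds the Code Z4 rail limit of 500 L.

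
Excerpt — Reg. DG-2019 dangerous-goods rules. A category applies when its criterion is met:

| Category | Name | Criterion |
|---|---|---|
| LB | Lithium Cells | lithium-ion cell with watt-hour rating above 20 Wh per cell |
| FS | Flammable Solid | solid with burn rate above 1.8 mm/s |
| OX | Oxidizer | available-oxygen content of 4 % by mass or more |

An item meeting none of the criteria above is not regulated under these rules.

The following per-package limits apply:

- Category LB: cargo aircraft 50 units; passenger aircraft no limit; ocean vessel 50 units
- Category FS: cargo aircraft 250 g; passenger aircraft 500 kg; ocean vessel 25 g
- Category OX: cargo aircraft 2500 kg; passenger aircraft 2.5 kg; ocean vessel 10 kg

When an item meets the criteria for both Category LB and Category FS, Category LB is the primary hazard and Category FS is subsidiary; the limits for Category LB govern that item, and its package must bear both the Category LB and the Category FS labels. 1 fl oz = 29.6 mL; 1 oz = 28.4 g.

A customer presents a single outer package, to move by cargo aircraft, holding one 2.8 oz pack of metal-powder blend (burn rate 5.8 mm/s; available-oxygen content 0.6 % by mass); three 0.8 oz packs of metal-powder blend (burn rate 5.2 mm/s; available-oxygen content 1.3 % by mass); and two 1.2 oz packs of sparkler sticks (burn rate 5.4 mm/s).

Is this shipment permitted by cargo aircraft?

Burn rate 5.8 mm/s meets the Category FS criterion (Flammable Solid), so the metal-powder blend is Category FS.
Metal-powder blend: burn rate 5.2 mm/s > 1.8 mm/s → Category FS (Flammable Solid).
With burn rate 5.4 mm/s (> 1.8 mm/s), the sparkler sticks fall in Category FS.
Category FS net quantity: (one 2.8 oz pack = 79.52 g) + (three 0.8 oz packs = 68.16 g) + (two 1.2 oz packs = 68.16 g) = 215.84 g.
215.84 g ≤ 250 g (cargo aircraft limit, Category FS) — within limit.

Yes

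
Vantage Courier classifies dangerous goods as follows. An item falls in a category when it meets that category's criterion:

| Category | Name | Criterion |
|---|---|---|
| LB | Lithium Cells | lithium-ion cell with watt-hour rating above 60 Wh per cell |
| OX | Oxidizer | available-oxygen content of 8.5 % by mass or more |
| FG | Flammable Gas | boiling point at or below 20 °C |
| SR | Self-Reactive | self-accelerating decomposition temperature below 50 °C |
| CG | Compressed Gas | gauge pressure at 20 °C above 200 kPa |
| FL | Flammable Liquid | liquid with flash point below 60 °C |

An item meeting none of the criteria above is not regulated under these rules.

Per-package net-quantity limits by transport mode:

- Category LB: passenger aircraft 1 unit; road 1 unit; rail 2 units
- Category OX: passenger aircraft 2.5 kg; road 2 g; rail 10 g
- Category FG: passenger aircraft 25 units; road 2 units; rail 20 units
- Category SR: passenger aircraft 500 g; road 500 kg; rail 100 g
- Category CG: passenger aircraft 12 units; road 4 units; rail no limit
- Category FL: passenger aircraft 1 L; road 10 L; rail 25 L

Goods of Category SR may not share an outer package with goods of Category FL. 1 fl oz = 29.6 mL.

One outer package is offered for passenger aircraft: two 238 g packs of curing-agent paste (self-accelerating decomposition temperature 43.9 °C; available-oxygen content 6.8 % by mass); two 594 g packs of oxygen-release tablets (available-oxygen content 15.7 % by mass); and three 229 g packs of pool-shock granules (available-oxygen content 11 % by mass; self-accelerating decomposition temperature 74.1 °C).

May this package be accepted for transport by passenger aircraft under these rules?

Yes

The curing-agent paste has self-accelerating decomposition temperature 43.9 °C, which is < 50 °C, so it is Category SR (Self-Reactive).
Available-oxygen content 15.7 % by mass meets the Category OX criterion (Oxidizer), so the oxygen-release tablets are Category OX.
Pool-shock granules: available-oxygen content 11 % by mass ≥ 8.5 % by mass → Category OX (Oxidizer).
Category SR quantity: two 238 g packs = 476 g.
That is within the Category SR passenger aircraft limit of 500 g.
Category OX net quantity: (two 594 g packs = 1.188 kg) + (three 229 g packs = 687 g) = 1.875 kg.
1.875 kg ≤ 2.5 kg (passenger aircraft limit, Category OX) — within limit.
The segregation rule (Category SR with Category FL) does not apply to Category SR with Category OX.
Every hazard category is within its passenger aircraft limit and no segregation rule is violated.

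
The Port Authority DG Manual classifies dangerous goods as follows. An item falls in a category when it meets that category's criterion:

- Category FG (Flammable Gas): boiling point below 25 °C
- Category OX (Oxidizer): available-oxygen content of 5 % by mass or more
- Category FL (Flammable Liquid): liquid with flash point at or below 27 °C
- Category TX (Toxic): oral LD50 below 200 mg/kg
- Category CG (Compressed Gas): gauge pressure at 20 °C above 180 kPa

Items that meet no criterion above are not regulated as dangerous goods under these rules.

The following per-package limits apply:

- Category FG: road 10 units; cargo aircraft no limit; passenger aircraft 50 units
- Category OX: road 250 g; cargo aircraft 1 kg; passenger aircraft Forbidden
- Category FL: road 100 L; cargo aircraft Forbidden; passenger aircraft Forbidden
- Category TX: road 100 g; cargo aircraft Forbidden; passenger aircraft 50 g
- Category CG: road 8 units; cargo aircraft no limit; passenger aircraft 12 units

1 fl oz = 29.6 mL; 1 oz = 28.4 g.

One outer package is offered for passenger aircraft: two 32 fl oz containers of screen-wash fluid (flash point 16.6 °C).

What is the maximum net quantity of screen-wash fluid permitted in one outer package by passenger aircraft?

With flash point 16.6 °C (≤ 27 °C), the screen-wash fluid falls in Category FL.
The passenger aircraft limit for Category FL is Forbidden.

Forbidden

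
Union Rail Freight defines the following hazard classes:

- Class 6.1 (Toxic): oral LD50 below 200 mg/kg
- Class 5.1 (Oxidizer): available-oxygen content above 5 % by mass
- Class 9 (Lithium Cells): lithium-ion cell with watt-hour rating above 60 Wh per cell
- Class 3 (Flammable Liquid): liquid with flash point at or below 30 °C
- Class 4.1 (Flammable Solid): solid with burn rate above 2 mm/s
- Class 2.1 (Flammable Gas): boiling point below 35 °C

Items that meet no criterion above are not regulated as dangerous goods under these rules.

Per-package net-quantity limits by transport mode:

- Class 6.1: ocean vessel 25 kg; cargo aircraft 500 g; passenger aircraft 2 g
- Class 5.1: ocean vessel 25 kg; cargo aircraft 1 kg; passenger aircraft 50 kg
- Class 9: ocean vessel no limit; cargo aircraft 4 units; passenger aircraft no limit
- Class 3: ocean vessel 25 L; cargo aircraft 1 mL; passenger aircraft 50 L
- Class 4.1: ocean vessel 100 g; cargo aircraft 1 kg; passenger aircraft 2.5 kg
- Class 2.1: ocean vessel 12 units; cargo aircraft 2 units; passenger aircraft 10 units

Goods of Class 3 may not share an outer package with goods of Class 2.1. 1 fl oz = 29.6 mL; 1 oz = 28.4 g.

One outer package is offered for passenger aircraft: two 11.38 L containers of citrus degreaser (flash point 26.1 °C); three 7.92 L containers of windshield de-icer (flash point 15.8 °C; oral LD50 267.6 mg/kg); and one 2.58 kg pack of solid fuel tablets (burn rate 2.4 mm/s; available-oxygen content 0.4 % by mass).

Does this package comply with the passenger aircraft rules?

No

Flash point 26.1 °C meets the Class 3 criterion (Flammable Liquid), so the citrus degreaser is Class 3.
The windshield de-icer has flash point 15.8 °C, which is ≤ 30 °C, so it is Class 3 (Flammable Liquid).
With burn rate 2.4 mm/s (> 2 mm/s), the solid fuel tablets fall in Class 4.1.
Class 4.1 quantity: 2.58 kg.
2.58 kg > 2.5 kg (passenger aircraft limit, Class 4.1) — over the limit.
Class 3 net quantity: (two 11.38 L containers = 22.76 L) + (three 7.92 L containers = 23.76 L) = 46.52 L.
46.52 L ≤ 50 L (passenger aircraft limit, Class 3) — within limit.
The segregation rule (Class 3 with Class 2.1) does not apply to Class 4.1 with Class 3.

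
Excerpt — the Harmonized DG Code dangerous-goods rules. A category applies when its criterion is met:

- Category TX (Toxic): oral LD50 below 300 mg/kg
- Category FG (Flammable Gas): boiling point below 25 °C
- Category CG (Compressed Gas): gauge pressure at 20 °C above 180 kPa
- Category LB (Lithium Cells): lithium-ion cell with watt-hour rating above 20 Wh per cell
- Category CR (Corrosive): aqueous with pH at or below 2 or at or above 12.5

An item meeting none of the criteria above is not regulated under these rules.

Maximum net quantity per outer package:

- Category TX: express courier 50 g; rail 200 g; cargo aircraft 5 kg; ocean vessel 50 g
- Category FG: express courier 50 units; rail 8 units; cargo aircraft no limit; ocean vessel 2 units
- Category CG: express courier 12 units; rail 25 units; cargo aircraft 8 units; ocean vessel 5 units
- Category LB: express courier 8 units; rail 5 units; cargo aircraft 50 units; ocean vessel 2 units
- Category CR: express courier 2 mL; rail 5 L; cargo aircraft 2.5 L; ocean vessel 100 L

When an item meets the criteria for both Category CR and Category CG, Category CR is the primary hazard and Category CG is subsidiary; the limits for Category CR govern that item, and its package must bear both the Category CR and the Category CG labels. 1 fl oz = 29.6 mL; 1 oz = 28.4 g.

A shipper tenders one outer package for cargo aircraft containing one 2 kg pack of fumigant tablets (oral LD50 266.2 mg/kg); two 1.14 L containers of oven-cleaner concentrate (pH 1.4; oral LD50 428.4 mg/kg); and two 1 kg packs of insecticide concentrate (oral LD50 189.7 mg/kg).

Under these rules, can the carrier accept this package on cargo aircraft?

Yes

With oral LD50 266.2 mg/kg (< 300 mg/kg), the fumigant tablets fall in Category TX.
pH 1.4 meets the Category CR criterion (Corrosive), so the oven-cleaner concentrate is Category CR.
Oral LD50 189.7 mg/kg meets the Category TX criterion (Toxic), so the insecticide concentrate is Category TX.
Category TX net quantity: 2 kg + (two 1 kg packs = 2 kg) = 4 kg.
4 kg ≤ 5 kg (cargo aircraft limit, Category TX) — within limit.
Category CR quantity: two 1.14 L containers = 2.28 L.
2.28 L ≤ 2.5 L (cargo aircraft limit, Category CR) — within limit.
Every hazard category is within its cargo aircraft limit and no segregation rule is violated.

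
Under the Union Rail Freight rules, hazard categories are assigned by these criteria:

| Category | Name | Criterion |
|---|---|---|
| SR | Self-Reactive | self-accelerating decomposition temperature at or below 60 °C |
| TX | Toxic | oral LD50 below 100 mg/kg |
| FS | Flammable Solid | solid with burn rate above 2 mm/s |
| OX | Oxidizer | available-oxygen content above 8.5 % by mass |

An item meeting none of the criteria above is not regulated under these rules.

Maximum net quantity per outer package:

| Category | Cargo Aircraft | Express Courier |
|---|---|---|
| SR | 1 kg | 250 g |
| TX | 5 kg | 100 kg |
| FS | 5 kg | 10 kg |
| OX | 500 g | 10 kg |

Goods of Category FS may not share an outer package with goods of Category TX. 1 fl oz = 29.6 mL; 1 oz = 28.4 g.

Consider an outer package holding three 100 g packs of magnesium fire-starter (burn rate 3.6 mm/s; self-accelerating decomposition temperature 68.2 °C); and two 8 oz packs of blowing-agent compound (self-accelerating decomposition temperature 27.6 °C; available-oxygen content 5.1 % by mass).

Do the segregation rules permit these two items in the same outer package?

Yes

Magnesium fire-starter: burn rate 3.6 mm/s > 2 mm/s → Category FS (Flammable Solid).
Blowing-agent compound: self-accelerating decomposition temperature 27.6 °C ≤ 60 °C → Category SR (Self-Reactive).
No segregation rule bars Category FS with Category SR.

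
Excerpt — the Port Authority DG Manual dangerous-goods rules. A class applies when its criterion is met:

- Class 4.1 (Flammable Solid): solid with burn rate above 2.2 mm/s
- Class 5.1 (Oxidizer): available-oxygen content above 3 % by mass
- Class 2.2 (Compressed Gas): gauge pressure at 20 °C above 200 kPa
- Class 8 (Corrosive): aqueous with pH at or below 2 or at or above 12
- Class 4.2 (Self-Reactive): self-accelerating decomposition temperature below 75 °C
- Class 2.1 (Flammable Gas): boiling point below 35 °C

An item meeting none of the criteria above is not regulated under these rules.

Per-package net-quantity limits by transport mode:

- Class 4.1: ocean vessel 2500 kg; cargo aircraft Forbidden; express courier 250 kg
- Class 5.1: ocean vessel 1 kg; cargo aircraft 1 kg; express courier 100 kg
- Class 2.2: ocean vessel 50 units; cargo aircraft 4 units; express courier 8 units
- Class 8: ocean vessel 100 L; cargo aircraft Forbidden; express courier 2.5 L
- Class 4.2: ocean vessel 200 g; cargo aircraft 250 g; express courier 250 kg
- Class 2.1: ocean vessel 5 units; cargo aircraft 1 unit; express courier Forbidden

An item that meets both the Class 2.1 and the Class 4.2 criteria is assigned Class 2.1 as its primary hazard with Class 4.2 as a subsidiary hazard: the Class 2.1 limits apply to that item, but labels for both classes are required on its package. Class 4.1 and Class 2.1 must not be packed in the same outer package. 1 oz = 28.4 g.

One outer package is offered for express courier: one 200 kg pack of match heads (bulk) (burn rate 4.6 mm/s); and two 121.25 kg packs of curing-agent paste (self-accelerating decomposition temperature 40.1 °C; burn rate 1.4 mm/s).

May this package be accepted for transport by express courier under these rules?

Yes

Burn rate 4.6 mm/s meets the Class 4.1 criterion (Flammable Solid), so the match heads (bulk) are Class 4.1.
Curing-agent paste: self-accelerating decomposition temperature 40.1 °C < 75 °C → Class 4.2 (Self-Reactive).
Class 4.1 quantity: 200 kg.
200 kg is within the express courier limit of 250 kg for Class 4.1.
Class 4.2 quantity: two 121.25 kg packs = 242.5 kg.
That is within the Class 4.2 express courier limit of 250 kg.
The segregation rule (Class 4.1 with Class 2.1) does not apply to Class 4.1 with Class 4.2.
Every hazard class is within its express courier limit and no segregation rule is violated.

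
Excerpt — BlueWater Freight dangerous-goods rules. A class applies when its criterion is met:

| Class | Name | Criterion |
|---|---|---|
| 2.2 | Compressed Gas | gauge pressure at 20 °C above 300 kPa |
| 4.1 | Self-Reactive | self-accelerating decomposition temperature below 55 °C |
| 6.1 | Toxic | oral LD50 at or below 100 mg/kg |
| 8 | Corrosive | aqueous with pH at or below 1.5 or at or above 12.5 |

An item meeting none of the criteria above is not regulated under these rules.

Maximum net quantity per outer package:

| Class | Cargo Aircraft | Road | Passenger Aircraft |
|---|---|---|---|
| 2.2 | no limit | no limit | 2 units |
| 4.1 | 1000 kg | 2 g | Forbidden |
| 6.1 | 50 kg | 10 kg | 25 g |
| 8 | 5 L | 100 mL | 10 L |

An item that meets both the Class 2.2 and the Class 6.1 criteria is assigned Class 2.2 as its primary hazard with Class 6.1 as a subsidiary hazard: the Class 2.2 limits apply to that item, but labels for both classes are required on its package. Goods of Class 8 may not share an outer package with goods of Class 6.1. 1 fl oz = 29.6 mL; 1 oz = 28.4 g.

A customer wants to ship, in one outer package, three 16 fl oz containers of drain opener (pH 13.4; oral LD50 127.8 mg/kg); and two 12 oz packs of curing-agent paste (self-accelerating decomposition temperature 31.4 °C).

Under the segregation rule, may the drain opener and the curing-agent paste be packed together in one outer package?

The drain opener has pH 13.4, which is ≥ 12.5, so it is Class 8 (Corrosive).
The curing-agent paste has self-accelerating decomposition temperature 31.4 °C, which is < 55 °C, so it is Class 4.1 (Self-Reactive).
No segregation rule bars Class 8 with Class 4.1.

Yes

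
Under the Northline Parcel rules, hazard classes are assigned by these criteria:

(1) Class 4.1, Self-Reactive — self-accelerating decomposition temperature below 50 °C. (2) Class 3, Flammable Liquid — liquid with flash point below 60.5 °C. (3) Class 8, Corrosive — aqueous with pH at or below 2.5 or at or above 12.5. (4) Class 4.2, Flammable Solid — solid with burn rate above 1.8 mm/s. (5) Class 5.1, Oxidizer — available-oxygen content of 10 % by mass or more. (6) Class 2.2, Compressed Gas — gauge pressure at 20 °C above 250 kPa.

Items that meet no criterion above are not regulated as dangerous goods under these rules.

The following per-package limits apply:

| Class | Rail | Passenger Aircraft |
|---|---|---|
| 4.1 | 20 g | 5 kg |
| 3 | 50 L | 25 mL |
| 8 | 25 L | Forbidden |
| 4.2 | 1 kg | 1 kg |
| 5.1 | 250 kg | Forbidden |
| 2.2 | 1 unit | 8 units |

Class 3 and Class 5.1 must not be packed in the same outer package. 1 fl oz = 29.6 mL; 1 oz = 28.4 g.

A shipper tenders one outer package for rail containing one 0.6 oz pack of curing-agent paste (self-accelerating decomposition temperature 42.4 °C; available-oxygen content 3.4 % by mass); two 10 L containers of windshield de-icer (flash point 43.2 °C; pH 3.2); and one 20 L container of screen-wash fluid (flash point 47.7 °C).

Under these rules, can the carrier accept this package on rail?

Curing-agent paste: self-accelerating decomposition temperature 42.4 °C < 50 °C → Class 4.1 (Self-Reactive).
The windshield de-icer has flash point 43.2 °C, which is < 60.5 °C, so it is Class 3 (Flammable Liquid).
Flash point 47.7 °C meets the Class 3 criterion (Flammable Liquid), so the screen-wash fluid is Class 3.
Total Class 3: (two 10 L containers = 20 L) + 20 L = 40 L.
That is within the Class 3 rail limit of 50 L.
Class 4.1 quantity: one 0.6 oz pack = 17.04 g.
17.04 g is within the rail limit of 20 g for Class 4.1.
The segregation rule (Class 3 with Class 5.1) does not apply to Class 3 with Class 4.1.
Every hazard class is within its rail limit and no segregation rule is violated.

Yes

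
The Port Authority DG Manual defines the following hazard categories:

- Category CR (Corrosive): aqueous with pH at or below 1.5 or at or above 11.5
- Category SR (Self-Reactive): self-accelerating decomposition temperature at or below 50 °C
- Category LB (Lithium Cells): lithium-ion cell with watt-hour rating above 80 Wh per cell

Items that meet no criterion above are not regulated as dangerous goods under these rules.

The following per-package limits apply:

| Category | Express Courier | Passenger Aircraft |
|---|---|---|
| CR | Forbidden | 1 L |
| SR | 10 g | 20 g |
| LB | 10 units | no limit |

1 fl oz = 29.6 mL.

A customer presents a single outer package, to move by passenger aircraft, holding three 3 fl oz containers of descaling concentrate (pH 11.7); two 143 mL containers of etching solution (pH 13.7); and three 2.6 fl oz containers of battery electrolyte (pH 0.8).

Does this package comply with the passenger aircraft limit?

Yes

With pH 11.7 (≥ 11.5), the descaling concentrate falls in Category CR.
Etching solution: pH 13.7 ≥ 11.5 → Category CR (Corrosive).
With pH 0.8 (≤ 1.5), the battery electrolyte falls in Category CR.
Category CR net quantity: (three 3 fl oz containers = 266.4 mL) + (two 143 mL containers = 286 mL) + (three 2.6 fl oz containers = 230.88 mL) = 783.28 mL.
That is within the Category CR passenger aircraft limit of 1 L.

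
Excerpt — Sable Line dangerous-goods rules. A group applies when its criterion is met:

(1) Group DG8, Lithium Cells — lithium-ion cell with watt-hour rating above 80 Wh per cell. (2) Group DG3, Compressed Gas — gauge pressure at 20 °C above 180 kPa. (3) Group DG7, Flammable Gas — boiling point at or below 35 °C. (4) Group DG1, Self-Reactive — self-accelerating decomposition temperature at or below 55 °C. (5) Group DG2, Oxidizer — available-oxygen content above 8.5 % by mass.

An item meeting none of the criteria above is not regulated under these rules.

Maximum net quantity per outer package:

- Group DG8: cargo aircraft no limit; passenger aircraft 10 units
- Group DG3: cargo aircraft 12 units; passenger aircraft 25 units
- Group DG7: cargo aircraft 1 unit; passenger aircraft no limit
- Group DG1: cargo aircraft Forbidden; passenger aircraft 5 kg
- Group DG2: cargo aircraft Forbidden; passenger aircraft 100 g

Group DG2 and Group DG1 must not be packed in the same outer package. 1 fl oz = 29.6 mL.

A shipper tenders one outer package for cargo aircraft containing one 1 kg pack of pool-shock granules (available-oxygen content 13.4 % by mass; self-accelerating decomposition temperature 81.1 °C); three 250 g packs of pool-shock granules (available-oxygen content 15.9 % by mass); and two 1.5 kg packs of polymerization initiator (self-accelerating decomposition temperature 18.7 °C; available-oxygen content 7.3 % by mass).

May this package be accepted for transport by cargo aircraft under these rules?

The pool-shock granules have available-oxygen content 13.4 % by mass, which is > 8.5 % by mass, so they are Group DG2 (Oxidizer).
Pool-shock granules: available-oxygen content 15.9 % by mass > 8.5 % by mass → Group DG2 (Oxidizer).
The polymerization initiator has self-accelerating decomposition temperature 18.7 °C, which is ≤ 55 °C, so it is Group DG1 (Self-Reactive).
Group DG2 net quantity: 1 kg + (three 250 g packs = 750 g) = 1.75 kg.
By cargo aircraft, Group DG2 is Forbidden regardless of quantity.
Group DG1 quantity: two 1.5 kg packs = 3 kg.
Group DG1 is Forbidden by cargo aircraft.
Group DG2 and Group DG1 may not share an outer package.

No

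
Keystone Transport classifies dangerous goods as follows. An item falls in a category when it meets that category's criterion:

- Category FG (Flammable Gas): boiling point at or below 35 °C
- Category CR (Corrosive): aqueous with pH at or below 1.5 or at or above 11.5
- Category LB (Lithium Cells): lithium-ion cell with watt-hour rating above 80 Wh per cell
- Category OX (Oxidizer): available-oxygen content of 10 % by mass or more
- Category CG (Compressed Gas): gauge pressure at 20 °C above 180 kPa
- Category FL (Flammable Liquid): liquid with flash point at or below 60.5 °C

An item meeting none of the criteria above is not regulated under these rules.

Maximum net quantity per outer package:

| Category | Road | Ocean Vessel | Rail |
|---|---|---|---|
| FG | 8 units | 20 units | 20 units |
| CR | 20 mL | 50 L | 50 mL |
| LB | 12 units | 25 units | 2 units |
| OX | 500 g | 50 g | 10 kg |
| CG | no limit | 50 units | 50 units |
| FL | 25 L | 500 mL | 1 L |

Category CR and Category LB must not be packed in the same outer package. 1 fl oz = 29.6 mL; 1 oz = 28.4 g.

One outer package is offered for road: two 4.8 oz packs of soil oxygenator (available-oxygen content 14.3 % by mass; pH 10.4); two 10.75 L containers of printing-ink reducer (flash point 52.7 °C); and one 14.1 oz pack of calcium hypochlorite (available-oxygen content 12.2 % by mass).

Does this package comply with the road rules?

Available-oxygen content 14.3 % by mass meets the Category OX criterion (Oxidizer), so the soil oxygenator is Category OX.
Flash point 52.7 °C meets the Category FL criterion (Flammable Liquid), so the printing-ink reducer is Category FL.
The calcium hypochlorite has available-oxygen content 12.2 % by mass, which is ≥ 10 % by mass, so it is Category OX (Oxidizer).
Total Category OX: (two 4.8 oz packs = 272.64 g) + (one 14.1 oz pack = 400.44 g) = 673.08 g.
673.08 g exceeds the road limit of 500 g for Category OX.
Category FL quantity: two 10.75 L containers = 21.5 L.
21.5 L is within the road limit of 25 L for Category FL.
The segregation rule (Category CR with Category LB) does not apply to Category OX with Category FL.

No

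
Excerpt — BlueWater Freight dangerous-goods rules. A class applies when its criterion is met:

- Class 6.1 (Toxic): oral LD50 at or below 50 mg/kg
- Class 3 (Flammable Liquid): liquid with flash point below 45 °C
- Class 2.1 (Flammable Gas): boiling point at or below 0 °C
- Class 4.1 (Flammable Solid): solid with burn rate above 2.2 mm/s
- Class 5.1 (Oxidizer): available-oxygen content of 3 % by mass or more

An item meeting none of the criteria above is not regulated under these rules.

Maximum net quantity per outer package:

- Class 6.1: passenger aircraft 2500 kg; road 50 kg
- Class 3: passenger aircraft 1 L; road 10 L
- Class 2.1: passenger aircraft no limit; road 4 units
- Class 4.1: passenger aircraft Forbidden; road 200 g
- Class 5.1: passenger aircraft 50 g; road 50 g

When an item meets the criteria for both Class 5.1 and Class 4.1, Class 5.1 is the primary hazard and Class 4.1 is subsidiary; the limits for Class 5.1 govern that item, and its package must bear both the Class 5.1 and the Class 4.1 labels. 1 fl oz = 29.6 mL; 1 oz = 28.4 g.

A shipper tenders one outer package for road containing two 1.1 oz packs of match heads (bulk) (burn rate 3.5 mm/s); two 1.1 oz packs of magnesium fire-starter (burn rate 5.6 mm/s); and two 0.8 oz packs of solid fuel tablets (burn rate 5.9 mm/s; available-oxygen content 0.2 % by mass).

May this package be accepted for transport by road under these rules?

Burn rate 3.5 mm/s meets the Class 4.1 criterion (Flammable Solid), so the match heads (bulk) are Class 4.1.
Burn rate 5.6 mm/s meets the Class 4.1 criterion (Flammable Solid), so the magnesium fire-starter is Class 4.1.
The solid fuel tablets have burn rate 5.9 mm/s, which is > 2.2 mm/s, so they are Class 4.1 (Flammable Solid).
Class 4.1 net quantity: (two 1.1 oz packs = 62.48 g) + (two 1.1 oz packs = 62.48 g) + (two 0.8 oz packs = 45.44 g) = 170.4 g.
That is within the Class 4.1 road limit of 200 g.

Yes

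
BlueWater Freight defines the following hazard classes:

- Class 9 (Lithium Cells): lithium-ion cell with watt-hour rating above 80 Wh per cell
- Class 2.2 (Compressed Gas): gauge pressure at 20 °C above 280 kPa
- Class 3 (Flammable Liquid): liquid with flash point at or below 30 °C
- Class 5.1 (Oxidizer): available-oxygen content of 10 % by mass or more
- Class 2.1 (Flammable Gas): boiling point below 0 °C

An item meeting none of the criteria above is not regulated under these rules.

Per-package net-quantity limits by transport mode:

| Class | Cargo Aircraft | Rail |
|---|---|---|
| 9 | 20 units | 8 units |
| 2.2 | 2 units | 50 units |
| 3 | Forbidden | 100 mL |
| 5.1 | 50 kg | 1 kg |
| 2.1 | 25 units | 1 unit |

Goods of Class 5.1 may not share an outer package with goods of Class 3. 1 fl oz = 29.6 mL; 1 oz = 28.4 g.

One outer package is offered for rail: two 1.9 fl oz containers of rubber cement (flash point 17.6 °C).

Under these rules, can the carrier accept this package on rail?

No

The rubber cement has flash point 17.6 °C, which is ≤ 30 °C, so it is Class 3 (Flammable Liquid).
Class 3 quantity: two 1.9 fl oz containers = 112.48 mL.
112.48 mL > 100 mL (rail limit, Class 3) — over the limit.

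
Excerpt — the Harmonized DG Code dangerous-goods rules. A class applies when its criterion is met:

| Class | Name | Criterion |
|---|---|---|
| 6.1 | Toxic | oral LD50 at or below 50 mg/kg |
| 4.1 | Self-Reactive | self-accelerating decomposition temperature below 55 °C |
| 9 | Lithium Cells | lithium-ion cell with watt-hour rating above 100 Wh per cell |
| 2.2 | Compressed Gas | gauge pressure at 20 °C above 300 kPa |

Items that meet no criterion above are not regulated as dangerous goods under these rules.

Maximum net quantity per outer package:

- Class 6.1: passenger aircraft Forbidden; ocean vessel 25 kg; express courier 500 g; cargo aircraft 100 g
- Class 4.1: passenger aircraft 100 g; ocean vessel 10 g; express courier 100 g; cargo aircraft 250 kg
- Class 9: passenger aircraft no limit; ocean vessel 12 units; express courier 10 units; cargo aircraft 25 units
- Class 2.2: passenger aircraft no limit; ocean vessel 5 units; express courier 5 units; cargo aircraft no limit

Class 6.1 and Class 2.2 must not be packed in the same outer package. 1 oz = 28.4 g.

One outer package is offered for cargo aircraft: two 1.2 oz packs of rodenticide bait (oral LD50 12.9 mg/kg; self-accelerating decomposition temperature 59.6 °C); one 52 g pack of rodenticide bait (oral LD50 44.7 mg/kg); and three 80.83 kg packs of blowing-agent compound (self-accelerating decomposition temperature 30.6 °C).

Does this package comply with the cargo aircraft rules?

Oral LD50 12.9 mg/kg meets the Class 6.1 criterion (Toxic), so the rodenticide bait is Class 6.1.
Oral LD50 44.7 mg/kg meets the Class 6.1 criterion (Toxic), so the rodenticide bait is Class 6.1.
Blowing-agent compound: self-accelerating decomposition temperature 30.6 °C < 55 °C → Class 4.1 (Self-Reactive).
Total Class 6.1: (two 1.2 oz packs = 68.16 g) + 52 g = 120.16 g.
That exceeds the Class 6.1 cargo aircraft limit of 100 g.
Class 4.1 quantity: three 80.83 kg packs = 242.49 kg.
242.49 kg ≤ 250 kg (cargo aircraft limit, Class 4.1) — within limit.
The segregation rule (Class 6.1 with Class 2.2) does not apply to Class 6.1 with Class 4.1.

No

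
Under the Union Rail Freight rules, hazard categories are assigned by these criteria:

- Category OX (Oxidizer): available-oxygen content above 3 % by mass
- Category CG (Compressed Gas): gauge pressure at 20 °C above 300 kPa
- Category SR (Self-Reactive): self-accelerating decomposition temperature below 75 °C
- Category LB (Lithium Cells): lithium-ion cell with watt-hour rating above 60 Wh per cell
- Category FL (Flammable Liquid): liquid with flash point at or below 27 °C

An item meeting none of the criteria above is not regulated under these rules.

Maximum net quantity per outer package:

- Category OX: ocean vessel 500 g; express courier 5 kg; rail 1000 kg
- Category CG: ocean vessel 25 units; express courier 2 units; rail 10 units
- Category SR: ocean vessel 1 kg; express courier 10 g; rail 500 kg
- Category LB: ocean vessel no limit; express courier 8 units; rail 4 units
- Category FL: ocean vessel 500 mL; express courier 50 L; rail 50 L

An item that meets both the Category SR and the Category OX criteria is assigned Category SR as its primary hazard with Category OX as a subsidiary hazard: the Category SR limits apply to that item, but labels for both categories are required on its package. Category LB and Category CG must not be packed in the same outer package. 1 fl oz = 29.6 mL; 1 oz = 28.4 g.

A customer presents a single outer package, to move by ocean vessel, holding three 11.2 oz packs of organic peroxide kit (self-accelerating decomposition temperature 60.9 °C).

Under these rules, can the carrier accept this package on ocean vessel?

Self-accelerating decomposition temperature 60.9 °C meets the Category SR criterion (Self-Reactive), so the organic peroxide kit is Category SR.
Category SR quantity: three 11.2 oz packs = 954.24 g.
That is within the Category SR ocean vessel limit of 1 kg.

Yes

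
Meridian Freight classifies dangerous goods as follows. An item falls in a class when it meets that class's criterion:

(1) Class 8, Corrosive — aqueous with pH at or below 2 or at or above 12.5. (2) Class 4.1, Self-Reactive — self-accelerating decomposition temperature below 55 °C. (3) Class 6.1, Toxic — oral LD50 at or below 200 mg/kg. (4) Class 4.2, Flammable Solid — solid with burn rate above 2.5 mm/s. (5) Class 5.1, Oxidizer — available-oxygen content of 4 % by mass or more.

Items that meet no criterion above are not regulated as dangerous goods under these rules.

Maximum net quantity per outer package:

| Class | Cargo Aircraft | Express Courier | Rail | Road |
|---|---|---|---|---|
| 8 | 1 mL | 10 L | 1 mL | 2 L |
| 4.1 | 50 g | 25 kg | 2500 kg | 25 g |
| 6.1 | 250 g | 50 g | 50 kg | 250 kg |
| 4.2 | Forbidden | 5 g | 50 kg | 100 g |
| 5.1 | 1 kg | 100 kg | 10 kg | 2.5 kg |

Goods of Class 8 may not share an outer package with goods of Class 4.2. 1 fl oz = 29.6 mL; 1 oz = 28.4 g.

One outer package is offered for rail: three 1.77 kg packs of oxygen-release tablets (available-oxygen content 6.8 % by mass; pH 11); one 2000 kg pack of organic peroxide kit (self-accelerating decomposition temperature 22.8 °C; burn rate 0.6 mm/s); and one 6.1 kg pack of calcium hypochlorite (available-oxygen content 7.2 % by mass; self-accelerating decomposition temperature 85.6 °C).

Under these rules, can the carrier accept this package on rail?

No

Oxygen-release tablets: available-oxygen content 6.8 % by mass ≥ 4 % by mass → Class 5.1 (Oxidizer).
With self-accelerating decomposition temperature 22.8 °C (< 55 °C), the organic peroxide kit falls in Class 4.1.
Calcium hypochlorite: available-oxygen content 7.2 % by mass ≥ 4 % by mass → Class 5.1 (Oxidizer).
Total Class 5.1: (three 1.77 kg packs = 5.31 kg) + 6.1 kg = 11.41 kg.
That exceeds the Class 5.1 rail limit of 10 kg.
Class 4.1 quantity: 2000 kg.
2000 kg ≤ 2500 kg (rail limit, Class 4.1) — within limit.
The segregation rule (Class 8 with Class 4.2) does not apply to Class 5.1 with Class 4.1.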